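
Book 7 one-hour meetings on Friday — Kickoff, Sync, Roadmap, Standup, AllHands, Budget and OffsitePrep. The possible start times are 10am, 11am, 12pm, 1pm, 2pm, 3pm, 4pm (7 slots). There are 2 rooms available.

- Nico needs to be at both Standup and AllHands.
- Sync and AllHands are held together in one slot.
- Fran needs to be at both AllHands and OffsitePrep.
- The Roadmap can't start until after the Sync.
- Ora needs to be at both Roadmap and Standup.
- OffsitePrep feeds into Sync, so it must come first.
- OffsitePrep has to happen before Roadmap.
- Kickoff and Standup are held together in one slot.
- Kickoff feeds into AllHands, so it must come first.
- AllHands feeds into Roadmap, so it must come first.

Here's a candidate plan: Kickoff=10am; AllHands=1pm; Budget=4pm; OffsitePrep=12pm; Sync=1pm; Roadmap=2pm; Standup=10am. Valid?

Valid

Kickoff and Standup are held together in one slot — holds.
OffsitePrep has to happen before Roadmap — holds.
Sync and AllHands are held together in one slot — holds.
Nico needs to be at both Standup and AllHands — holds.
Kickoff feeds into AllHands, so it must come first — holds.
Ora needs to be at both Roadmap and Standup — holds.
Fran needs to be at both AllHands and OffsitePrep — holds.
OffsitePrep feeds into Sync, so it must come first — holds.
The Roadmap can't start until after the Sync — holds.
AllHands feeds into Roadmap, so it must come first — holds.
There are 2 rooms available — holds.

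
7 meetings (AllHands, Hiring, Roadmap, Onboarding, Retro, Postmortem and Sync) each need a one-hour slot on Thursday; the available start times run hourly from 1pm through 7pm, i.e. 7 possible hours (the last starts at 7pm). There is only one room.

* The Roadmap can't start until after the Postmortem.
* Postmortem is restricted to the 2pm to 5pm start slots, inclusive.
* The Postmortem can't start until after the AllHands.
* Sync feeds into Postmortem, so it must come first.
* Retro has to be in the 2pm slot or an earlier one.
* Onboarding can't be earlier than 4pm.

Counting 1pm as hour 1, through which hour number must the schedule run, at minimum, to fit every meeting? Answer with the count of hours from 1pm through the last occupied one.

7

The precedence chain requires at least 3 distinct hours.
With at most 1 per hour and 7 meetings, at least 7 hours are needed.
Onboarding can't be placed before 4pm — that is hour 4 counting from 1pm — so the schedule must run through at least 4 hours.
7 works (last occupied hour: 7pm): for example Hiring -> 7pm, Roadmap -> 6pm, Retro -> 1pm, Sync -> 3pm, Onboarding -> 5pm, AllHands -> 2pm, Postmortem -> 4pm.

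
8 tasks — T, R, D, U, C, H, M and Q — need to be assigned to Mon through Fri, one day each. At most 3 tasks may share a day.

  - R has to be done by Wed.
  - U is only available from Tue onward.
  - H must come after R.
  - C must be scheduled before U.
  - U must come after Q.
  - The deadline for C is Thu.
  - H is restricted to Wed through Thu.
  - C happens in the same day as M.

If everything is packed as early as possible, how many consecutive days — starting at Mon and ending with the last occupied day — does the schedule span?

3

The precedence chain requires at least 2 distinct days.
With at most 3 per day and 8 tasks, at least 3 days are needed.
H can't be placed before Wed — that is day 3 counting from Mon — so the schedule must run through at least 3 days.
3 works (last occupied day: Wed): for example U=Tue, H=Wed, C=Mon, R=Tue, D=Wed, Q=Mon, T=Tue, M=Mon.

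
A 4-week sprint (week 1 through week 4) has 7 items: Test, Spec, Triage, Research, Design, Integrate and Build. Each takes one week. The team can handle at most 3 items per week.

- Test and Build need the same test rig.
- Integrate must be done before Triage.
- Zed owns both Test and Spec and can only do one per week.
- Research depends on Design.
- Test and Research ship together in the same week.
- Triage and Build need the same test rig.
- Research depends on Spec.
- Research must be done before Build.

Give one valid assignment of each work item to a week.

Design=week 1, Spec=week 1, Integrate=week 1, Test=week 2, Triage=week 2, Research=week 2, Build=week 3

Checking: Spec(week 1) before Research(week 2); Research(week 2) before Build(week 3); Design(week 1) before Research(week 2); Integrate(week 1) before Triage(week 2); Test(week 2) != Build(week 3); Test(week 2) != Spec(week 1); Triage(week 2) != Build(week 3); Test = Research = week 2; max 3 per week (cap 3).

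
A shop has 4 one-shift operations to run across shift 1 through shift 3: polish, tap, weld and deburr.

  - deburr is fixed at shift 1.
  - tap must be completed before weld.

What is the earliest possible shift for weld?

shift 2

Precedence pushes weld to at least shift 2.
weld at shift 2 is achievable: tap=shift 1; deburr=shift 1; polish=shift 1; weld=shift 2.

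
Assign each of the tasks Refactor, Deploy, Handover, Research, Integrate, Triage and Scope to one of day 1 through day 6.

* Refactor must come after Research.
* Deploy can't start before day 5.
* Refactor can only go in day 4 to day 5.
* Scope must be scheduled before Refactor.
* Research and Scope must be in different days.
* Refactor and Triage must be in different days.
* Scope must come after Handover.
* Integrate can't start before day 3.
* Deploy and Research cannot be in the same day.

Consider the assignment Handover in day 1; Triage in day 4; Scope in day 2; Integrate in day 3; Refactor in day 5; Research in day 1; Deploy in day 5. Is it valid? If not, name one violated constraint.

Yes

Research and Scope must be in different days — holds.
Refactor must come after Research — holds.
Scope must come after Handover — holds.
Deploy can't start before day 5 — holds.
Integrate can't start before day 3 — holds.
Refactor can only go in day 4 to day 5 — holds.
Deploy and Research cannot be in the same day — holds.
Scope must be scheduled before Refactor — holds.
Refactor and Triage must be in different days — holds.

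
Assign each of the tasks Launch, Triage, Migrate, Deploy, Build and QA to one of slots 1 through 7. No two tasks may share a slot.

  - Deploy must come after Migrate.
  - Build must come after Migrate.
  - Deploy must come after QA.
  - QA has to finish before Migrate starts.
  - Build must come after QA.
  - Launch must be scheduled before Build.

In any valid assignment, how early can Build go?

Precedence pushes Build to at least 3.
Build at 4 is achievable: Deploy in 5, Migrate in 2, QA in 1, Launch in 3, Build in 4, Triage in 6.
Nothing earlier works — the capacity limit rule out every slot before 4.

4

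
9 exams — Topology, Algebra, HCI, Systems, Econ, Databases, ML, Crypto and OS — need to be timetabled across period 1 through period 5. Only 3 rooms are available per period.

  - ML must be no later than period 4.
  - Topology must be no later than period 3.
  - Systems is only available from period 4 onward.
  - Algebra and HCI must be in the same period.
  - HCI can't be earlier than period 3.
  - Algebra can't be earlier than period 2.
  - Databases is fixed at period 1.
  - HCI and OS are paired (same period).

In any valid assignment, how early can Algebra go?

Algebra is available from period 2; Algebra must be in the same period as HCI, which can't be before period 3, so Algebra is at least period 3.
Algebra at period 3 is achievable: Topology=period 1, ML=period 1, Crypto=period 2, Econ=period 2, Algebra=period 3, Systems=period 4, OS=period 3, Databases=period 1, HCI=period 3.

period 3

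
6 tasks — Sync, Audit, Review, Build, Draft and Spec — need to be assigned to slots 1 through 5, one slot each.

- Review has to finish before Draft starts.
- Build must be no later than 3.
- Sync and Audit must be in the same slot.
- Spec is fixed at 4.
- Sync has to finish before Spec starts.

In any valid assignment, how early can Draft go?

2

Precedence pushes Draft to at least 2.
Draft at 2 is achievable: Audit in 1, Build in 1, Sync in 1, Spec in 4, Review in 1, Draft in 2.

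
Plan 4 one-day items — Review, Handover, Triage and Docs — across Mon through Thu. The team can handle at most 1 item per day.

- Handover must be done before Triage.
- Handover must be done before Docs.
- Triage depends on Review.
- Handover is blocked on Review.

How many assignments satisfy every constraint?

2

Enumerating: Review -> Mon; Triage -> Wed; Docs -> Thu; Handover -> Tue | Docs=Wed, Review=Mon, Triage=Thu, Handover=Tue.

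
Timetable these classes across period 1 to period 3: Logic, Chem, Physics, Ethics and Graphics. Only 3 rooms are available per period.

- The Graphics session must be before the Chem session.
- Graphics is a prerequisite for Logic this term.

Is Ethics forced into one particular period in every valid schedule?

Ethics can be period 1 (e.g. Ethics -> period 1; Graphics -> period 1; Physics -> period 1; Chem -> period 2; Logic -> period 2) or period 2 (e.g. Chem -> period 2, Physics -> period 1, Logic -> period 2, Ethics -> period 2, Graphics -> period 1).

No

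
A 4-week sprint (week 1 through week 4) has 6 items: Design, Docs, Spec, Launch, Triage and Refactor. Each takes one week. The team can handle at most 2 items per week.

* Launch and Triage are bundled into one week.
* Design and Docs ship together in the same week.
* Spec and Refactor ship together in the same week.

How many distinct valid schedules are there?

24

Splitting on Design: it can be week 1 (6), week 2 (6), week 3 (6), week 4 (6). Listing each branch's schedules as (Docs, Spec, Launch, Triage, Refactor) by week number:
Design=week 1: (1,2,3,3,2) (1,2,4,4,2) (1,3,2,2,3) (1,3,4,4,3) (1,4,2,2,4) (1,4,3,3,4) — 6.
Design=week 2: (2,1,3,3,1) (2,1,4,4,1) (2,3,1,1,3) (2,3,4,4,3) (2,4,1,1,4) (2,4,3,3,4) — 6.
Design=week 3: (3,1,2,2,1) (3,1,4,4,1) (3,2,1,1,2) (3,2,4,4,2) (3,4,1,1,4) (3,4,2,2,4) — 6.
Design=week 4: (4,1,2,2,1) (4,1,3,3,1) (4,2,1,1,2) (4,2,3,3,2) (4,3,1,1,3) (4,3,2,2,3) — 6.
Summing: 6 + 6 + 6 + 6 = 24.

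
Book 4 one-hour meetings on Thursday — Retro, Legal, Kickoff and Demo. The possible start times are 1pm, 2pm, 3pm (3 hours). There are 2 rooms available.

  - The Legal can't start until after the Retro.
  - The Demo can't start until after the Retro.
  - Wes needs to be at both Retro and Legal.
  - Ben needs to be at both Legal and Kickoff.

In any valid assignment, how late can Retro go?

Downstream work caps Retro at 2pm.
Retro at 2pm is achievable: Legal in 3pm, Demo in 3pm, Kickoff in 1pm, Retro in 2pm.

2pm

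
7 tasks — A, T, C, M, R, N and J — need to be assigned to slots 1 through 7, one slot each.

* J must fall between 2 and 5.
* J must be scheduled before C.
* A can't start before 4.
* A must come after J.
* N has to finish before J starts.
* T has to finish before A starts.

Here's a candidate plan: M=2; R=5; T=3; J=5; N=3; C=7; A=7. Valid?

J must be scheduled before C — holds.
J must fall between 2 and 5 — holds.
N has to finish before J starts — holds.
A must come after J — holds.
A can't start before 4 — holds.
T has to finish before A starts — holds.

Yes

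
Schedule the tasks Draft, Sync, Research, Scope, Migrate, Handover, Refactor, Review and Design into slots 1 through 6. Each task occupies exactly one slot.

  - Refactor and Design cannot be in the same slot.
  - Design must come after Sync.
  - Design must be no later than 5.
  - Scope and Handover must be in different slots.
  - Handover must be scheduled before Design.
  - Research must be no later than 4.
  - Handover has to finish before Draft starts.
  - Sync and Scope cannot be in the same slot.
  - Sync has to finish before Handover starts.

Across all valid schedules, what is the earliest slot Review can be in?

Review at 1 is achievable: Migrate -> 1, Scope -> 3, Research -> 1, Handover -> 2, Review -> 1, Sync -> 1, Design -> 3, Refactor -> 1, Draft -> 3.

1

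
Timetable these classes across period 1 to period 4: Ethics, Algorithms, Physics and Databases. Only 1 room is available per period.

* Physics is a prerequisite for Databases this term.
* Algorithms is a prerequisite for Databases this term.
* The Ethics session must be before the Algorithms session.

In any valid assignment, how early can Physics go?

period 1

Downstream work caps Physics at period 3.
Physics at period 1 is achievable: Algorithms in period 3; Ethics in period 2; Databases in period 4; Physics in period 1.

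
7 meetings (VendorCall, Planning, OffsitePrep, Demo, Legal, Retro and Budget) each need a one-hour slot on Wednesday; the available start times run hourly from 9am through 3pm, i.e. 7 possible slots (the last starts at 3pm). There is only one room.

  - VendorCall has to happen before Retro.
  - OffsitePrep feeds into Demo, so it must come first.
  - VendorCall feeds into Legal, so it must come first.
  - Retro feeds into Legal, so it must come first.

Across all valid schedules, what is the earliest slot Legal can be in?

Precedence pushes Legal to at least 11am.
Legal at 11am is achievable: VendorCall -> 9am; Planning -> 2pm; Legal -> 11am; Demo -> 1pm; Budget -> 3pm; Retro -> 10am; OffsitePrep -> 12pm.

11am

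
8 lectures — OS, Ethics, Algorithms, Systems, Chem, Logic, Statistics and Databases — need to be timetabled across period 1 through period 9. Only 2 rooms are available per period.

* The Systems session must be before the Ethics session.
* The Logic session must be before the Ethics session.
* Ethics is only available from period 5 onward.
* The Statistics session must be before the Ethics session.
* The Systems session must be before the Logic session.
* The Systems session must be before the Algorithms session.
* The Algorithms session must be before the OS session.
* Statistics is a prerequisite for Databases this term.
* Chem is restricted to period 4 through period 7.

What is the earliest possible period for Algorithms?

Precedence pushes Algorithms to at least period 2; downstream work caps Algorithms at period 8.
Algorithms at period 2 is achievable: OS=period 3, Algorithms=period 2, Logic=period 2, Ethics=period 5, Chem=period 4, Systems=period 1, Statistics=period 1, Databases=period 3.

period 2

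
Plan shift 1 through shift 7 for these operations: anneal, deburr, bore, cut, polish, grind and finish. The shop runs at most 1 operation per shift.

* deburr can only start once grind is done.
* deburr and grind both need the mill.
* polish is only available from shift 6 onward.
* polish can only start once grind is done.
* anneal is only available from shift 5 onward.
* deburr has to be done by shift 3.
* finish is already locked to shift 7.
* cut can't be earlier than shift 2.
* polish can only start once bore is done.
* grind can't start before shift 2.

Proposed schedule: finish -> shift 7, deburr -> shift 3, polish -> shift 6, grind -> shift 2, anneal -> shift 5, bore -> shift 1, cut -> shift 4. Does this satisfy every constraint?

polish can only start once grind is done — holds.
cut can't be earlier than shift 2 — holds.
deburr and grind both need the mill — holds.
grind can't start before shift 2 — holds.
polish is only available from shift 6 onward — holds.
deburr has to be done by shift 3 — holds.
The shop runs at most 1 operation per shift — holds.
finish is already locked to shift 7 — holds.
polish can only start once bore is done — holds.
anneal is only available from shift 5 onward — holds.
deburr can only start once grind is done — holds.

Yes, all constraints hold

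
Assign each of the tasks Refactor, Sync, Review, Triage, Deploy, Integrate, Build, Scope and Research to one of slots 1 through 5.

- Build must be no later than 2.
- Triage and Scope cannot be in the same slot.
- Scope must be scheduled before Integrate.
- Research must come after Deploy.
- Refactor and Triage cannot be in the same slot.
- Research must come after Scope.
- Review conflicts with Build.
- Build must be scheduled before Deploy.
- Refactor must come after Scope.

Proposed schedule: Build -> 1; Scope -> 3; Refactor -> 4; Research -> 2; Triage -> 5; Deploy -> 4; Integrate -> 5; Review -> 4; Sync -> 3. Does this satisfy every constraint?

Triage and Scope cannot be in the same slot — holds.
Scope must be scheduled before Integrate — holds.
Review conflicts with Build — holds.
Refactor must come after Scope — holds.
Build must be scheduled before Deploy — holds.
Refactor and Triage cannot be in the same slot — holds.
Research must come after Deploy — violated.
Research must come after Scope — violated.
Build must be no later than 2 — holds.

No. Research must come after Deploy is not satisfied.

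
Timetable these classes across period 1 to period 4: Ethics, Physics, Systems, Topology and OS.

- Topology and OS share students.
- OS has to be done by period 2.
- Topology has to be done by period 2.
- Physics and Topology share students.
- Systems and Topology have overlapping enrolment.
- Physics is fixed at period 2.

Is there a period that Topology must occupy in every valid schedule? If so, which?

Topology's window is period 1–period 2.
Physics is fixed at period 2, and Topology can't share a period with Physics.
So Topology must be period 1.

period 1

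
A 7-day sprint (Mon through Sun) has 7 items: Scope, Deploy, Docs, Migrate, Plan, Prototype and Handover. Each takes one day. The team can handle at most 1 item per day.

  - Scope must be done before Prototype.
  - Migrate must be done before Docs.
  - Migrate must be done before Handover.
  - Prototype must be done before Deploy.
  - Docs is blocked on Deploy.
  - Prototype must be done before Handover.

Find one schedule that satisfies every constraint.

Handover -> Sat, Scope -> Mon, Deploy -> Wed, Plan -> Sun, Docs -> Fri, Prototype -> Tue, Migrate -> Thu

Checking: Migrate(Thu) before Docs(Fri); Deploy(Wed) before Docs(Fri); Migrate(Thu) before Handover(Sat); Prototype(Tue) before Deploy(Wed); Prototype(Tue) before Handover(Sat); Scope(Mon) before Prototype(Tue); max 1 per day (cap 1).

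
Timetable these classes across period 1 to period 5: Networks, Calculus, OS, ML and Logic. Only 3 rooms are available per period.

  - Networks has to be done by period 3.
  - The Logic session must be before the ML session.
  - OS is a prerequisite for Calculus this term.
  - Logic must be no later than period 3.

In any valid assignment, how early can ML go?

period 2

Precedence pushes ML to at least period 2.
ML at period 2 is achievable: Networks=period 1, ML=period 2, OS=period 1, Logic=period 1, Calculus=period 2.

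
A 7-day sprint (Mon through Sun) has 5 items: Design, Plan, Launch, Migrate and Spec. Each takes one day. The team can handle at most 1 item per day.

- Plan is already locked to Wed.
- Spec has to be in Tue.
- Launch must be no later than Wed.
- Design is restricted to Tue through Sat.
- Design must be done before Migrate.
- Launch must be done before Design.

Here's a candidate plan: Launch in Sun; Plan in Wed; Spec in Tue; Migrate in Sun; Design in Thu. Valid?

Design must be done before Migrate — holds.
The team can handle at most 1 item per day — violated.
Design is restricted to Tue through Sat — holds.
Spec has to be in Tue — holds.
Launch must be done before Design — violated.
Plan is already locked to Wed — holds.
Launch must be no later than Wed — violated.

No — it violates: Launch must be no later than Wed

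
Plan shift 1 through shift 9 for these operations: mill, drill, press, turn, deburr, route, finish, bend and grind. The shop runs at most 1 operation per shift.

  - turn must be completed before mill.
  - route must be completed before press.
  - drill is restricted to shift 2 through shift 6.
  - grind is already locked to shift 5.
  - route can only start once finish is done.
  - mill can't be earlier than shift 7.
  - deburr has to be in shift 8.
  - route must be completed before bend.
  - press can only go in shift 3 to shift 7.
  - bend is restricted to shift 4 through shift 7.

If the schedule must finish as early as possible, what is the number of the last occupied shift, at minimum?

shift 9

The precedence chain requires at least 3 distinct shifts.
With at most 1 per shift and 9 operations, at least 9 shifts are needed.
deburr can't be placed before shift 8, so the schedule must run through at least shift 8.
9 works (last occupied shift: shift 9): for example grind -> shift 5; deburr -> shift 8; mill -> shift 9; route -> shift 2; turn -> shift 7; drill -> shift 6; press -> shift 3; bend -> shift 4; finish -> shift 1.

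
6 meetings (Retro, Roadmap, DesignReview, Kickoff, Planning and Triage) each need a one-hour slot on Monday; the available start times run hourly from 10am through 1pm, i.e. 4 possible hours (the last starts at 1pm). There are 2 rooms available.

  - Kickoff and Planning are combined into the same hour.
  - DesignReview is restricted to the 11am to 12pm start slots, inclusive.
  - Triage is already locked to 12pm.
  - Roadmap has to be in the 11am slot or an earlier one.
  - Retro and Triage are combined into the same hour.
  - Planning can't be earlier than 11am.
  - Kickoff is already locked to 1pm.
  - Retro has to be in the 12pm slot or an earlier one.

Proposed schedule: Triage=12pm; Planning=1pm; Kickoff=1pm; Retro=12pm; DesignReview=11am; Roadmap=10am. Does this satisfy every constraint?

Planning can't be earlier than 11am — holds.
Retro has to be in the 12pm slot or an earlier one — holds.
Kickoff and Planning are combined into the same hour — holds.
Roadmap has to be in the 11am slot or an earlier one — holds.
DesignReview is restricted to the 11am to 12pm start slots, inclusive — holds.
Kickoff is already locked to 1pm — holds.
Triage is already locked to 12pm — holds.
Retro and Triage are combined into the same hour — holds.
There are 2 rooms available — holds.

Yes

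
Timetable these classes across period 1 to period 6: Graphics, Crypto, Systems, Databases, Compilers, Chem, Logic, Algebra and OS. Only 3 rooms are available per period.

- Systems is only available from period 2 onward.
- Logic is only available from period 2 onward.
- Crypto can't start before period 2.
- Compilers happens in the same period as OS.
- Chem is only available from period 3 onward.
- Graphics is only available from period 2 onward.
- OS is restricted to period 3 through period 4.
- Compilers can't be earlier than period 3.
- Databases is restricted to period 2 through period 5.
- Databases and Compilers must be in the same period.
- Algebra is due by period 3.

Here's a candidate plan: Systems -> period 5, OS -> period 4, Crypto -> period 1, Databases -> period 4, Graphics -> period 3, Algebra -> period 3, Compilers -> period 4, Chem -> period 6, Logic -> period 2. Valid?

Logic is only available from period 2 onward — holds.
OS is restricted to period 3 through period 4 — holds.
Graphics is only available from period 2 onward — holds.
Databases is restricted to period 2 through period 5 — holds.
Chem is only available from period 3 onward — holds.
Databases and Compilers must be in the same period — holds.
Compilers happens in the same period as OS — holds.
Crypto can't start before period 2 — violated.
Compilers can't be earlier than period 3 — holds.
Systems is only available from period 2 onward — holds.
Algebra is due by period 3 — holds.
Only 3 rooms are available per period — holds.

Invalid. Crypto can't start before period 2.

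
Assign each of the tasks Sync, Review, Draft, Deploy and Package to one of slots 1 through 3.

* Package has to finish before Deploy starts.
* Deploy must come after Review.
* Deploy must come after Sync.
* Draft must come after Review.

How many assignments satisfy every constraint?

Splitting on Sync: it can be 1 (8), 2 (6). Listing each branch's schedules as (Review, Draft, Deploy, Package):
Sync=1: (1,2,2,1) (1,2,3,1) (1,2,3,2) (1,3,2,1) (1,3,3,1) (1,3,3,2) (2,3,3,1) (2,3,3,2) — 8.
Sync=2: (1,2,3,1) (1,2,3,2) (1,3,3,1) (1,3,3,2) (2,3,3,1) (2,3,3,2) — 6.
Summing: 8 + 6 = 14.

14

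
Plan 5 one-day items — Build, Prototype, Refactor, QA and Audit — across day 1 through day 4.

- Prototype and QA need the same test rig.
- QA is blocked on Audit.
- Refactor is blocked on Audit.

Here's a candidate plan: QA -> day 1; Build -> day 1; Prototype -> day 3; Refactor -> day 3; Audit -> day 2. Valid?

No — it violates: QA is blocked on Audit

QA is blocked on Audit — violated.
Prototype and QA need the same test rig — holds.
Refactor is blocked on Audit — holds.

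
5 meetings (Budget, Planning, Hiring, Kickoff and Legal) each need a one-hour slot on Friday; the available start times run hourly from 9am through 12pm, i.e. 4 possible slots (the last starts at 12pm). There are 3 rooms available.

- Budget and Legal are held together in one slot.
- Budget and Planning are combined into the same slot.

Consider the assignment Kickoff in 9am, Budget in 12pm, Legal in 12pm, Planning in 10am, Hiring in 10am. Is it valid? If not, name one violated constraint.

There are 3 rooms available — holds.
Budget and Legal are held together in one slot — holds.
Budget and Planning are combined into the same slot — violated.

Invalid. Budget and Planning are combined into the same slot.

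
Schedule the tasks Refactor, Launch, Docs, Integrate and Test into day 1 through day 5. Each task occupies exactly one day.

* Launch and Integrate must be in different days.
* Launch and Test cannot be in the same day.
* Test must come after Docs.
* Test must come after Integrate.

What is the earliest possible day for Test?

Precedence pushes Test to at least day 2.
Test at day 2 is achievable: Docs -> day 1, Launch -> day 3, Test -> day 2, Integrate -> day 1, Refactor -> day 1.

day 2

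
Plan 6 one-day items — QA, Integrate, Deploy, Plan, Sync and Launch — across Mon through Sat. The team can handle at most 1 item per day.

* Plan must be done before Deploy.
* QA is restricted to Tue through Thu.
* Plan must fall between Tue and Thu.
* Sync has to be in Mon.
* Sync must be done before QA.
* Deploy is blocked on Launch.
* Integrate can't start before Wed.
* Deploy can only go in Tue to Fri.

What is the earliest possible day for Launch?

Downstream work caps Launch at Thu.
Launch at Tue is achievable: Deploy in Fri, Sync in Mon, Launch in Tue, Plan in Thu, QA in Wed, Integrate in Sat.
Nothing earlier works — the capacity limit rule out every day before Tue.

Tue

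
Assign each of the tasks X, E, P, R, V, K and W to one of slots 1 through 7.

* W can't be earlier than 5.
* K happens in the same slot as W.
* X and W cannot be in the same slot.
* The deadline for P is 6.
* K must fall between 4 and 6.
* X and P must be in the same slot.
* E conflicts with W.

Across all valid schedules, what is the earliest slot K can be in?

K is available from 4; K must be in the same slot as W, which can't be before 5, so K is at least 5; K's own window allows nothing later than 6.
K at 5 is achievable: P in 1; R in 1; X in 1; K in 5; W in 5; V in 1; E in 1.

5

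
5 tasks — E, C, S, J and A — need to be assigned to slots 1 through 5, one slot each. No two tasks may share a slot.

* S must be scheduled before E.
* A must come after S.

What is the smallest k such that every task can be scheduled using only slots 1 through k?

5

The precedence chain requires at least 2 distinct slots.
With at most 1 per slot and 5 tasks, at least 5 slots are needed.
5 works (last occupied slot: 5): for example A in 3; J in 5; S in 1; E in 2; C in 4.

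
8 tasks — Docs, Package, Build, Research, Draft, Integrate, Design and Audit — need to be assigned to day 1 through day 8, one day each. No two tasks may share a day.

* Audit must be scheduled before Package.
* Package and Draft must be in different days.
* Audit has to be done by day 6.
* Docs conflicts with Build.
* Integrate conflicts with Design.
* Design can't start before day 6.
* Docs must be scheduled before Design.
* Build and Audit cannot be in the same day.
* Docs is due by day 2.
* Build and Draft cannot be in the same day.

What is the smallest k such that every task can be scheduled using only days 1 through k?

The precedence chain requires at least 2 distinct days.
With at most 1 per day and 8 tasks, at least 8 days are needed.
Design can't be placed before day 6, so the schedule must run through at least day 6.
8 works (last occupied day: day 8): for example Integrate=day 8, Docs=day 1, Research=day 5, Draft=day 7, Audit=day 2, Build=day 4, Design=day 6, Package=day 3.

8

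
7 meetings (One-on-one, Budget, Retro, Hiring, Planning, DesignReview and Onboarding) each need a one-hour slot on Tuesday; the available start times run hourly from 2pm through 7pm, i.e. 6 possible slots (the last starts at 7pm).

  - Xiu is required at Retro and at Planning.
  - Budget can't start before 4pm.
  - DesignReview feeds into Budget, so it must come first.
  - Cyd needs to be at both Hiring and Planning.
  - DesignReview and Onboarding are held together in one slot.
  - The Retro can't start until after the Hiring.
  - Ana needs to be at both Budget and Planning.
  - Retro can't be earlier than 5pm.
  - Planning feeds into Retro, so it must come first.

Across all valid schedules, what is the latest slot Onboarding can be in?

6pm

Onboarding must be in the same slot as DesignReview, which can't be after 6pm, so Onboarding is at most 6pm.
Onboarding at 6pm is achievable: One-on-one -> 2pm, Planning -> 3pm, Onboarding -> 6pm, DesignReview -> 6pm, Hiring -> 2pm, Budget -> 7pm, Retro -> 5pm.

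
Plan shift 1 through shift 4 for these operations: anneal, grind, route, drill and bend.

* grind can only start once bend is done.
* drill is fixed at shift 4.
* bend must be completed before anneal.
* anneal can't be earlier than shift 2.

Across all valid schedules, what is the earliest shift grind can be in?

shift 2

Precedence pushes grind to at least shift 2.
grind at shift 2 is achievable: drill -> shift 4, anneal -> shift 2, bend -> shift 1, route -> shift 1, grind -> shift 2.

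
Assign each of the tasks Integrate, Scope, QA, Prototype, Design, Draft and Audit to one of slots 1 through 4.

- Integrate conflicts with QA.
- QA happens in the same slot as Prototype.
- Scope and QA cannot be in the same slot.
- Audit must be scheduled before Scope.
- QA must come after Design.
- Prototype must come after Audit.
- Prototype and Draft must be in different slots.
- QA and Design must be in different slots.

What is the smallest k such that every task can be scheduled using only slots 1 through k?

3 slots

The precedence chain requires at least 2 distinct slots.
Could 2 slots be enough, i.e. nothing placed later than 2? No: Scope must come after Audit (at 1 or later) → {2}; QA must come after Design (at 1 or later) → {2}; QA can't share with Scope (2) → nothing is left.
So 2 slots is not enough.
3 works (last occupied slot: 3): for example Design=1, Audit=1, Prototype=3, Integrate=1, QA=3, Scope=2, Draft=1.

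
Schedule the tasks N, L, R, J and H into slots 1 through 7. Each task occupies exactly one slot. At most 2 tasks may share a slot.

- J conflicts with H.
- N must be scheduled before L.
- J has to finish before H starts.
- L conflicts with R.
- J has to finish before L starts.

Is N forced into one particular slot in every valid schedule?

No

N can be 1 (e.g. J=1; R=3; H=2; N=1; L=2) or 2 (e.g. R in 1; L in 3; H in 2; N in 2; J in 1).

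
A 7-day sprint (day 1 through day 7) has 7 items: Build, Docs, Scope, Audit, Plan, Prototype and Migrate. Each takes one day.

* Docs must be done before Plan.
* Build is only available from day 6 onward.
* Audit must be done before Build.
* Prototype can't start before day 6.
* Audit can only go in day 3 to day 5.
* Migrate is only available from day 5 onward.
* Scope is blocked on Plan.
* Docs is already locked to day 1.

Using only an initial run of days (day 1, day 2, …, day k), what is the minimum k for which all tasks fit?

The precedence chain requires at least 3 distinct days.
Build can't be placed before day 6, so the schedule must run through at least day 6.
6 works (last occupied day: day 6): for example Migrate=day 5; Audit=day 3; Plan=day 2; Build=day 6; Scope=day 3; Prototype=day 6; Docs=day 1.

6 days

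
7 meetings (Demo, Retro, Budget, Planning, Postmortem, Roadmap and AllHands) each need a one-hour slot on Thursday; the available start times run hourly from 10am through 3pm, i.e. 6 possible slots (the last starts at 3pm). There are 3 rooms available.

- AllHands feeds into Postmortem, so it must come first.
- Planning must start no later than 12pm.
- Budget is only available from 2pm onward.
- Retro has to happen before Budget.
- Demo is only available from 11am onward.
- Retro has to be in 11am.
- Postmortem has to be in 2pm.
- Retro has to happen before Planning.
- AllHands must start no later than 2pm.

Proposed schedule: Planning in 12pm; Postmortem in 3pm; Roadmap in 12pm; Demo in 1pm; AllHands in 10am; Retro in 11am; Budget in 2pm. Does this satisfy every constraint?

Invalid. Postmortem has to be in 2pm.

Retro has to happen before Planning — holds.
Postmortem has to be in 2pm — violated.
There are 3 rooms available — holds.
Demo is only available from 11am onward — holds.
Retro has to be in 11am — holds.
AllHands must start no later than 2pm — holds.
Budget is only available from 2pm onward — holds.
Planning must start no later than 12pm — holds.
Retro has to happen before Budget — holds.
AllHands feeds into Postmortem, so it must come first — holds.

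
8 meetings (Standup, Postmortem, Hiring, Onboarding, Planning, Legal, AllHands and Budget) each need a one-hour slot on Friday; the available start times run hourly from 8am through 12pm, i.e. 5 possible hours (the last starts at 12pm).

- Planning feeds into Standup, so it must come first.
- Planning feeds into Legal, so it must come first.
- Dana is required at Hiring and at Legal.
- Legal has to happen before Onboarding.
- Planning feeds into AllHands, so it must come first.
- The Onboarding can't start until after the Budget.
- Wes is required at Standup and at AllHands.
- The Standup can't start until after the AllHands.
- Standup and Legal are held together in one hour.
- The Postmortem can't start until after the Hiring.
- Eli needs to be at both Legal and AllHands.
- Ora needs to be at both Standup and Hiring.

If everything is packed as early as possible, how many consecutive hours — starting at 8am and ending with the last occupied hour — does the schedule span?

The precedence chain requires at least 4 distinct hours.
4 works (last occupied hour: 11am): for example Legal in 10am, Budget in 8am, Onboarding in 11am, AllHands in 9am, Standup in 10am, Planning in 8am, Postmortem in 9am, Hiring in 8am.

4 hours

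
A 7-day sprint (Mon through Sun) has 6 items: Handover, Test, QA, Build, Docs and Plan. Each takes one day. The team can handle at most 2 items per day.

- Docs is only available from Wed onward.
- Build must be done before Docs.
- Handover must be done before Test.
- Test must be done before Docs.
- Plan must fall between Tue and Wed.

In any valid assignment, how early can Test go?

Precedence pushes Test to at least Tue; downstream work caps Test at Sat.
Test at Tue is achievable: Plan -> Tue, Test -> Tue, Build -> Mon, Docs -> Wed, QA -> Wed, Handover -> Mon.

Tue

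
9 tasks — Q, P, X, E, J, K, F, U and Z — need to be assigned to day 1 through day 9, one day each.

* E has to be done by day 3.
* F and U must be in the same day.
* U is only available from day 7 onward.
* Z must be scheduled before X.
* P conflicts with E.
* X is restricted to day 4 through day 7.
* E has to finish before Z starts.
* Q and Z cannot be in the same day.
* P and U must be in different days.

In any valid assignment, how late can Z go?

day 6

Precedence pushes Z to at least day 2; downstream work caps Z at day 6.
Z at day 6 is achievable: J=day 1, Z=day 6, F=day 7, X=day 7, E=day 1, P=day 2, Q=day 1, K=day 1, U=day 7.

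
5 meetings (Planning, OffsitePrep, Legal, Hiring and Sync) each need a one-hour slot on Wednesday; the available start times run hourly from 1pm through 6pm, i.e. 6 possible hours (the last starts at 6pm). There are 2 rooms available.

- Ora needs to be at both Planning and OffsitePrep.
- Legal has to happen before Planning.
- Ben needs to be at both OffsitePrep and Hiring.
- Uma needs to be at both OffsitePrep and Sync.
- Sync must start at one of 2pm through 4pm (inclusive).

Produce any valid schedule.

OffsitePrep=1pm; Legal=1pm; Planning=2pm; Hiring=3pm; Sync=2pm

Checking: Legal(1pm) before Planning(2pm); OffsitePrep(1pm) != Hiring(3pm); OffsitePrep(1pm) != Sync(2pm); Planning(2pm) != OffsitePrep(1pm); Sync=2pm in [2pm,4pm]; max 2 per hour (cap 2).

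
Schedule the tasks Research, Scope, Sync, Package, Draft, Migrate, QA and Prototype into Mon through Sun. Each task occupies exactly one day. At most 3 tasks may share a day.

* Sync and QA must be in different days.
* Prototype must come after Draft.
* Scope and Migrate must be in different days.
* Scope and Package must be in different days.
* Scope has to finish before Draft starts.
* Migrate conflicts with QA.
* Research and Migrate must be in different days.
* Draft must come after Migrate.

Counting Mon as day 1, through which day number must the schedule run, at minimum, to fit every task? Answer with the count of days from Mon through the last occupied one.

The precedence chain requires at least 3 distinct days.
With at most 3 per day and 8 tasks, at least 3 days are needed.
Could 3 days be enough, i.e. nothing placed later than Wed? No: Draft must come after Scope (at Mon or later) → {Tue, Wed}; Scope must come before Draft (at Wed or earlier) → {Mon, Tue}; Migrate must come before Draft (at Wed or earlier) → {Mon, Tue}; Prototype must come after Draft (at Tue or later) → {Wed}; Draft must come before Prototype (at Wed or earlier) → {Tue}; Scope must come before Draft (at Tue or earlier) → {Mon}; Migrate must come before Draft (at Tue or earlier) → {Mon}; Migrate can't share with Scope (Mon) → nothing is left.
So 3 days is not enough.
4 works (last occupied day: Thu): for example Research in Mon, Prototype in Thu, Package in Tue, Sync in Mon, Draft in Wed, Scope in Mon, QA in Wed, Migrate in Tue.

4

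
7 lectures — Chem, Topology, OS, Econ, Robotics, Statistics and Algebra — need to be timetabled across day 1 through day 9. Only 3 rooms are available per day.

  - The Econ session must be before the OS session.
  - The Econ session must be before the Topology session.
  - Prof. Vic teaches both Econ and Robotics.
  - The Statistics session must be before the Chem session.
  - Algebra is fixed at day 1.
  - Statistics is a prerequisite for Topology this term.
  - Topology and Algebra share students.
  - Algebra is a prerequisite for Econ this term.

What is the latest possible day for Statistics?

Downstream work caps Statistics at day 8.
Statistics at day 8 is achievable: Algebra=day 1; Topology=day 9; Robotics=day 1; Chem=day 9; Statistics=day 8; OS=day 3; Econ=day 2.

day 8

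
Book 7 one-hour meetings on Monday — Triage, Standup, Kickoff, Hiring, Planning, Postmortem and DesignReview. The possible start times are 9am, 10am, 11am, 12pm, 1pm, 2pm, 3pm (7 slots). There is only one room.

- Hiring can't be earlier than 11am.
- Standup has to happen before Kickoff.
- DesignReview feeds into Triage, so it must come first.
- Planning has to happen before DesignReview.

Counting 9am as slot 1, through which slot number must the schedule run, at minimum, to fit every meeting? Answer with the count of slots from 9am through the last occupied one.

7 slots

The precedence chain requires at least 3 distinct slots.
With at most 1 per slot and 7 meetings, at least 7 slots are needed.
7 works (last occupied slot: 3pm): for example Hiring in 11am, Planning in 9am, Triage in 12pm, DesignReview in 10am, Postmortem in 3pm, Kickoff in 2pm, Standup in 1pm.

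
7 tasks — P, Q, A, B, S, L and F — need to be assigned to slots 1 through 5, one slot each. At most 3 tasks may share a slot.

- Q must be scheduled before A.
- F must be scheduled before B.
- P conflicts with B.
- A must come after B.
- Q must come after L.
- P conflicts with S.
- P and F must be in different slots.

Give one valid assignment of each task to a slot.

S -> 1, F -> 1, Q -> 2, L -> 1, B -> 2, P -> 3, A -> 3

Checking: L(1) before Q(2); F(1) before B(2); B(2) before A(3); Q(2) before A(3); P(3) != F(1); P(3) != B(2); P(3) != S(1); max 3 per slot (cap 3).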